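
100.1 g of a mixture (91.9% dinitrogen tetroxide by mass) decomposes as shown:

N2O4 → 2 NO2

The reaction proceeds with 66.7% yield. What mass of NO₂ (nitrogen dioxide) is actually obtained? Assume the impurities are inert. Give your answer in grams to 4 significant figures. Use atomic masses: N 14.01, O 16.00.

61.36 g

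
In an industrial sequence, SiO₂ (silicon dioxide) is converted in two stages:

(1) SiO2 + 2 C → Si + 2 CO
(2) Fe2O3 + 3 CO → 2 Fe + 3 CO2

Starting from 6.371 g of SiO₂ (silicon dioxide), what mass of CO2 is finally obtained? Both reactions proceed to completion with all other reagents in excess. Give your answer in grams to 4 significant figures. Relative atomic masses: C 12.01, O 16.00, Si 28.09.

9.332 g

M(SiO2) = 28.09 + 2(16.00) = 60.09 g/mol.
M(CO2) = 12.01 + 2(16.00) = 44.01 g/mol.
n(SiO2) = 6.3710 / 60.09 = 0.10602 mol.
Step 1 gives a 1:2 ratio of SiO2 to CO, so n(CO) = 0.21205 mol.
In step 2 the CO:CO2 ratio is 3:3, so n(CO2) = 0.21205 mol.
Mass of CO2 = 0.21205 × 44.01 = 9.3323 g.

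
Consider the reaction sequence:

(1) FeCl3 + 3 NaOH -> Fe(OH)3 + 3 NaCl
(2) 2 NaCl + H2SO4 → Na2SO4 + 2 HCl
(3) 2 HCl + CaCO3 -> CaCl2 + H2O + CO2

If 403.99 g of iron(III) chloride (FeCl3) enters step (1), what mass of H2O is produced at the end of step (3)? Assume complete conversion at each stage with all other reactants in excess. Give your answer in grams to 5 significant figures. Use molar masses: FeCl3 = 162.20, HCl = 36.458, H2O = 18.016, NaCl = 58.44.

n(FeCl3) = 403.99 / 162.20 = 2.49069 mol.
Reaction (1): FeCl3→NaCl ratio 1:3 ⇒ n(NaCl) = 7.47207 mol.
Reaction (2): NaCl→HCl ratio 2:2 ⇒ n(HCl) = 7.47207 mol.
Reaction (3): HCl→H2O ratio 2:1 ⇒ n(H2O) = 3.73604 mol.
Mass of H2O = 3.73604 × 18.016 = 67.3084 g.

67.308 g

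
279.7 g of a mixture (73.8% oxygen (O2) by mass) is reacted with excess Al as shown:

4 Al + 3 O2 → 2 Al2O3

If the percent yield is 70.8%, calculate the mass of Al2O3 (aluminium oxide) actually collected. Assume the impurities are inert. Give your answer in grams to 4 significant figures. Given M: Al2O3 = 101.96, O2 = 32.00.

310.4 g

Pure O2 available = 279.7 g × 0.738 = 206.42 g.
n(O2) = 206.42 g / 32.00 g/mol = 6.4506 mol.
From the equation the O2:Al2O3 mole ratio is 3:2, so n(Al2O3) = 6.4506 × 2/3 = 4.3004 mol.
Mass of Al2O3 = 4.3004 mol × 101.96 g/mol = 438.47 g.
Actual mass collected = 438.47 g × 0.708 = 310.43 g.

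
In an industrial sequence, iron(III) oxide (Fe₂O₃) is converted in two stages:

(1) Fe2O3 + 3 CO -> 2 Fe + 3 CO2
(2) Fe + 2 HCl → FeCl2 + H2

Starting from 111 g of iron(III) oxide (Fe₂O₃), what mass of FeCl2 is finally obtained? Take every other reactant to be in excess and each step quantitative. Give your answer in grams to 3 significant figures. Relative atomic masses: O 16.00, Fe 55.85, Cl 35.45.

176 g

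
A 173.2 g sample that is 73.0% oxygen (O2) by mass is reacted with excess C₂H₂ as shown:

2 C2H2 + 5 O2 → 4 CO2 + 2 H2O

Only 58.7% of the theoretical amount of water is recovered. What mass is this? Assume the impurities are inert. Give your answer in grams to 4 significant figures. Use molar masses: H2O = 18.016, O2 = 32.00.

16.71 g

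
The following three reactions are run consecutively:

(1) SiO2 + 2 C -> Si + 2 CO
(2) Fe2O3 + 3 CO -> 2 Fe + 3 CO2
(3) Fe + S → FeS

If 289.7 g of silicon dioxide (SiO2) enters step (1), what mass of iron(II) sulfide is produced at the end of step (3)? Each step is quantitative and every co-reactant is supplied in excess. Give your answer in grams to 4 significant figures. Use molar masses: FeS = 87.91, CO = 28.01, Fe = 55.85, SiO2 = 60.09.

n(SiO2) = 289.7 / 60.09 = 4.8211 mol.
Reaction (1): SiO2→CO ratio 1:2 ⇒ n(CO) = 9.6422 mol.
Reaction (2): CO→Fe ratio 3:2 ⇒ n(Fe) = 6.4281 mol.
Reaction (3): Fe→FeS ratio 1:1 ⇒ n(FeS) = 6.4281 mol.
Mass of FeS = 6.4281 × 87.91 = 565.10 g.

565.1 g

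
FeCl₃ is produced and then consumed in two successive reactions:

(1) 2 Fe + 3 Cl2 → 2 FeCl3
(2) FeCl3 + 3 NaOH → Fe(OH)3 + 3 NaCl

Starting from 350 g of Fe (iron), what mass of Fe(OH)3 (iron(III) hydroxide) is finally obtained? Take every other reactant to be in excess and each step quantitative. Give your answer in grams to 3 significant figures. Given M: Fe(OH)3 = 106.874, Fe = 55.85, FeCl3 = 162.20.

670 g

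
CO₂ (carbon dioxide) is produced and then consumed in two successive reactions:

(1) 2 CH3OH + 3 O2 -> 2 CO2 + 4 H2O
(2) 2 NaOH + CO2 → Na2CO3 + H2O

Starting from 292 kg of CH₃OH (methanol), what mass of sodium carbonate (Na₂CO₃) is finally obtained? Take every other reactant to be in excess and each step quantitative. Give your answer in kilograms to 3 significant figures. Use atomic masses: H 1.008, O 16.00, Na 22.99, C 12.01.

966 kg

M(CH3OH) = 12.01 + 4(1.008) + 16.00 = 32.042 g/mol.
M(Na2CO3) = 2(22.99) + 12.01 + 3(16.00) = 105.99 g/mol.
292 kg = 292000 g.
n(CH3OH) = 292000 / 32.042 = 9113 mol.
Step 1 gives a 2:2 ratio of CH3OH to CO2, so n(CO2) = 9113 mol.
In step 2 the CO2:Na2CO3 ratio is 1:1, so n(Na2CO3) = 9113 mol.
Mass of Na2CO3 = 9113 × 105.99 = 965900 g = 966 kg.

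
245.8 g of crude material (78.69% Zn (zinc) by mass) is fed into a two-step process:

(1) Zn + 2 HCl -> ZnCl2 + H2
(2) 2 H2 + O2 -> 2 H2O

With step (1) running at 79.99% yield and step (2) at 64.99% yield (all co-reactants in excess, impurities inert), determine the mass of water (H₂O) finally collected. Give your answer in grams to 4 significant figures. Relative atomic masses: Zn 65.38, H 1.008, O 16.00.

27.71 g

Pure Zn = 245.8 × 0.7869 = 193.42 g.
M(Zn) = 65.38 g/mol.
M(H2O) = 2(1.008) + 16.00 = 18.016 g/mol.
n(Zn) = 193.42 / 65.38 = 2.9584 mol.
Step 1 (Zn:H2 = 1:1): theoretical n(H2) = 2.9584 mol; at 79.99% yield, n(H2) = 2.3664 mol.
Step 2 (H2:H2O = 2:2): theoretical n(H2O) = 2.3664 mol, so theoretical mass = 2.3664 × 18.016 = 42.633 g.
At 64.99% yield, actual mass of H2O = 42.633 × 0.6499 = 27.707 g.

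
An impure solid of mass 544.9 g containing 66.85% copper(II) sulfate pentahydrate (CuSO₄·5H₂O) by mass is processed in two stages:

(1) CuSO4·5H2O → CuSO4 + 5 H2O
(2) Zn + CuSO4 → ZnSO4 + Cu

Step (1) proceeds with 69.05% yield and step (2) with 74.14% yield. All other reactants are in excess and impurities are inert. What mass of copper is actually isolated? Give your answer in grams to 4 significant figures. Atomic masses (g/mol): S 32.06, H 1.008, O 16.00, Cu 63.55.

47.46 g

Pure CuSO4·5H2O = 544.9 × 0.6685 = 364.27 g.
M(CuSO4·5H2O) = 63.55 + 32.06 + 9(16.00) + 10(1.008) = 249.69 g/mol.
M(Cu) = 63.55 g/mol.
n(CuSO4·5H2O) = 364.27 / 249.69 = 1.4589 mol.
Step 1 (CuSO4·5H2O:CuSO4 = 1:1): theoretical n(CuSO4) = 1.4589 mol; at 69.05% yield, n(CuSO4) = 1.0074 mol.
Step 2 (CuSO4:Cu = 1:1): theoretical n(Cu) = 1.0074 mol, so theoretical mass = 1.0074 × 63.55 = 64.017 g.
At 74.14% yield, actual mass of Cu = 64.017 × 0.7414 = 47.462 g.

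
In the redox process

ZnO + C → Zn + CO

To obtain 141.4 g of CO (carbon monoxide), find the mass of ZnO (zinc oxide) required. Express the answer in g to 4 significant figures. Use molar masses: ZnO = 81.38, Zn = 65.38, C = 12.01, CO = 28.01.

410.8 g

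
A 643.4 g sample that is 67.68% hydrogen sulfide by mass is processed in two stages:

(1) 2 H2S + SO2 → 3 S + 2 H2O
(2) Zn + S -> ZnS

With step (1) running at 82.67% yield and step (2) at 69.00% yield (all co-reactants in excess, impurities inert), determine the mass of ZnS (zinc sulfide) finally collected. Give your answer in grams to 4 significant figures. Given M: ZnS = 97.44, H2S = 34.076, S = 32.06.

1065 g

Pure H2S = 643.4 × 0.6768 = 435.45 g.
n(H2S) = 435.45 / 34.076 = 12.779 mol.
Step 1 (H2S:S = 2:3): theoretical n(S) = 19.168 mol; at 82.67% yield, n(S) = 15.846 mol.
Step 2 (S:ZnS = 1:1): theoretical n(ZnS) = 15.846 mol, so theoretical mass = 15.846 × 97.44 = 1544.1 g.
At 69.00% yield, actual mass of ZnS = 1544.1 × 0.6900 = 1065.4 g.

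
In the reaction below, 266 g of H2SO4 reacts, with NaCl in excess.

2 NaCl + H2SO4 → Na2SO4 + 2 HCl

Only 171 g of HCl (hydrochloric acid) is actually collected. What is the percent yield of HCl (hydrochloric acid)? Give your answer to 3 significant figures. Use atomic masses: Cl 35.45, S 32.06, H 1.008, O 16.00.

M(H2SO4) = 2(1.008) + 32.06 + 4(16.00) = 98.076 g/mol.
M(HCl) = 1.008 + 35.45 = 36.458 g/mol.
n(H2SO4) = 266.0 g / 98.076 g/mol = 2.712 mol.
From the equation the H2SO4:HCl mole ratio is 1:2, so n(HCl) = 2.712 × 2/1 = 5.424 mol.
Mass of HCl = 5.424 mol × 36.458 g/mol = 197.8 g.
This is the theoretical yield. Percent yield = 171 g / 197.8 g × 100% = 86.47%.

86.5 %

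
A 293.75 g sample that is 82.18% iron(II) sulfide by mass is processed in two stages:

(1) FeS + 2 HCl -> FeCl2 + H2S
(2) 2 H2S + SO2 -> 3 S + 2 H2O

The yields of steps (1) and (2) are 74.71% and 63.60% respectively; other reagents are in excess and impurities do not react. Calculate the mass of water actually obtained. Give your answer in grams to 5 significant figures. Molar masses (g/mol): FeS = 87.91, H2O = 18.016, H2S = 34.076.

23.507 g

Pure FeS = 293.75 × 0.8218 = 241.404 g.
n(FeS) = 241.404 / 87.91 = 2.74603 mol.
Step 1 (FeS:H2S = 1:1): theoretical n(H2S) = 2.74603 mol; at 74.71% yield, n(H2S) = 2.05156 mol.
Step 2 (H2S:H2O = 2:2): theoretical n(H2O) = 2.05156 mol, so theoretical mass = 2.05156 × 18.016 = 36.9609 g.
At 63.60% yield, actual mass of H2O = 36.9609 × 0.6360 = 23.5071 g.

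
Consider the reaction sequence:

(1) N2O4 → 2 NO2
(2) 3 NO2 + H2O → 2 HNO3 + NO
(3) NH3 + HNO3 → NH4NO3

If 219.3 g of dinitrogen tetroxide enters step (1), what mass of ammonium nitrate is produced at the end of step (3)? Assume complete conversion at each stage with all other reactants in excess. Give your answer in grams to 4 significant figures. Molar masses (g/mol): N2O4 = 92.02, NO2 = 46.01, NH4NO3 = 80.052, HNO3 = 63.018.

n(N2O4) = 219.3 / 92.02 = 2.3832 mol.
Reaction (1): N2O4→NO2 ratio 1:2 ⇒ n(NO2) = 4.7664 mol.
Reaction (2): NO2→HNO3 ratio 3:2 ⇒ n(HNO3) = 3.1776 mol.
Reaction (3): HNO3→NH4NO3 ratio 1:1 ⇒ n(NH4NO3) = 3.1776 mol.
Mass of NH4NO3 = 3.1776 × 80.052 = 254.37 g.

254.4 g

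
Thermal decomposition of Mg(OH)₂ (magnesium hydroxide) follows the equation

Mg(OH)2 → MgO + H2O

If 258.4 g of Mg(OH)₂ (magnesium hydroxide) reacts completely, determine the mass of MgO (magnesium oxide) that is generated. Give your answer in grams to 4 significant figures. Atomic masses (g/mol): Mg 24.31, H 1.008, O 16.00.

178.6 g

M(Mg(OH)2) = 24.31 + 2(16.00) + 2(1.008) = 58.326 g/mol.
M(MgO) = 24.31 + 16.00 = 40.31 g/mol.
n(Mg(OH)2) = 258.40 g / 58.326 g/mol = 4.4303 mol.
From the equation the Mg(OH)2:MgO mole ratio is 1:1, so n(MgO) = 4.4303 × 1/1 = 4.4303 mol.
Mass of MgO = 4.4303 mol × 40.31 g/mol = 178.58 g.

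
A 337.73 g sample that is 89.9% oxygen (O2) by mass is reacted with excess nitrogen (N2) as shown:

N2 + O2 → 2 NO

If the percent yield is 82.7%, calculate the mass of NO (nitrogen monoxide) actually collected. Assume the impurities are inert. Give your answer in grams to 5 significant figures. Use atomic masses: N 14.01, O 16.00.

Pure O2 available = 337.73 g × 0.899 = 303.619 g.
M(O2) = 2(16.00) = 32.00 g/mol.
M(NO) = 14.01 + 16.00 = 30.01 g/mol.
n(O2) = 303.619 g / 32.00 g/mol = 9.48810 mol.
From the equation the O2:NO mole ratio is 1:2, so n(NO) = 9.48810 × 2/1 = 18.9762 mol.
Mass of NO = 18.9762 mol × 30.01 g/mol = 569.476 g.
Actual mass collected = 569.476 g × 0.827 = 470.957 g.

470.96 g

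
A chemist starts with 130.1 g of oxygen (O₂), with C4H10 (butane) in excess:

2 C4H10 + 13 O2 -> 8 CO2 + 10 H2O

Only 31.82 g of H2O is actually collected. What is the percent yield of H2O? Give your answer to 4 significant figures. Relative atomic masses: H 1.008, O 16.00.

56.48 %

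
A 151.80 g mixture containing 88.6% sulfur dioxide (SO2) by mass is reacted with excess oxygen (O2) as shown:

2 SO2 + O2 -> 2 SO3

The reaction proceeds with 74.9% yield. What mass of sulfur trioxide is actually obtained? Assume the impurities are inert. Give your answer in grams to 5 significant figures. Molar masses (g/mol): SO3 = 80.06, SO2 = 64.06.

125.90 g

Pure SO2 available = 151.80 g × 0.886 = 134.495 g.
n(SO2) = 134.495 g / 64.06 g/mol = 2.09951 mol.
From the equation the SO2:SO3 mole ratio is 2:2, so n(SO3) = 2.09951 × 2/2 = 2.09951 mol.
Mass of SO3 = 2.09951 mol × 80.06 g/mol = 168.087 g.
Actual mass collected = 168.087 g × 0.749 = 125.897 g.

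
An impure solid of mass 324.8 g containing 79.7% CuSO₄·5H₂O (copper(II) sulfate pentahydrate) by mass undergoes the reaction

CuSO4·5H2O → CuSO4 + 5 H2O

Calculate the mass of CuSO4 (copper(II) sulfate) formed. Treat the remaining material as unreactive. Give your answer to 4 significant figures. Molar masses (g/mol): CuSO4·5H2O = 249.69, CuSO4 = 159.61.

Mass of pure CuSO4·5H2O = 324.8 g × 0.797 = 258.87 g.
n(CuSO4·5H2O) = 258.87 g / 249.69 g/mol = 1.0367 mol.
From the equation the CuSO4·5H2O:CuSO4 mole ratio is 1:1, so n(CuSO4) = 1.0367 × 1/1 = 1.0367 mol.
Mass of CuSO4 = 1.0367 mol × 159.61 g/mol = 165.48 g.

165.5 g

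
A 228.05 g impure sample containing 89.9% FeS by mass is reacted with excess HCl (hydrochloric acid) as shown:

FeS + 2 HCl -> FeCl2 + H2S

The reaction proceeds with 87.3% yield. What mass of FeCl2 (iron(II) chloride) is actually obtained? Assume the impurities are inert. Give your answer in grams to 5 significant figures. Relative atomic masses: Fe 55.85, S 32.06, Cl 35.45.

258.06 g

Pure FeS available = 228.05 g × 0.899 = 205.017 g.
M(FeS) = 55.85 + 32.06 = 87.91 g/mol.
M(FeCl2) = 55.85 + 2(35.45) = 126.75 g/mol.
n(FeS) = 205.017 g / 87.91 g/mol = 2.33212 mol.
From the equation the FeS:FeCl2 mole ratio is 1:1, so n(FeCl2) = 2.33212 × 1/1 = 2.33212 mol.
Mass of FeCl2 = 2.33212 mol × 126.75 g/mol = 295.597 g.
Actual mass collected = 295.597 g × 0.873 = 258.056 g.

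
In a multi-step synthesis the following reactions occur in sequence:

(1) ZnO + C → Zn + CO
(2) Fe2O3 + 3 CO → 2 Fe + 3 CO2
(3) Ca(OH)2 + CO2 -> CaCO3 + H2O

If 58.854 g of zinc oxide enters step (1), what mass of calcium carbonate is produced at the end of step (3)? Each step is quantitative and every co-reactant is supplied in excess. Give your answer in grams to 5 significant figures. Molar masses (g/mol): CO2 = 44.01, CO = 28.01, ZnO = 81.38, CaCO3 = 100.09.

72.385 g

n(ZnO) = 58.854 / 81.38 = 0.723200 mol.
Reaction (1): ZnO→CO ratio 1:1 ⇒ n(CO) = 0.723200 mol.
Reaction (2): CO→CO2 ratio 3:3 ⇒ n(CO2) = 0.723200 mol.
Reaction (3): CO2→CaCO3 ratio 1:1 ⇒ n(CaCO3) = 0.723200 mol.
Mass of CaCO3 = 0.723200 × 100.09 = 72.3851 g.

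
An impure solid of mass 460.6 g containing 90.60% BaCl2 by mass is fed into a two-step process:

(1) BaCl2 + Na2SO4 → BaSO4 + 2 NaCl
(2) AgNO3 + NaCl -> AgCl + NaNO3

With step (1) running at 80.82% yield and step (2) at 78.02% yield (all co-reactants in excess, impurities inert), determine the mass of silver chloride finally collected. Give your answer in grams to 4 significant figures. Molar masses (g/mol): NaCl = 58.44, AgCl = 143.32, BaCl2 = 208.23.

Pure BaCl2 = 460.6 × 0.9060 = 417.30 g.
n(BaCl2) = 417.30 / 208.23 = 2.0041 mol.
Step 1 (BaCl2:NaCl = 1:2): theoretical n(NaCl) = 4.0081 mol; at 80.82% yield, n(NaCl) = 3.2393 mol.
Step 2 (NaCl:AgCl = 1:1): theoretical n(AgCl) = 3.2393 mol, so theoretical mass = 3.2393 × 143.32 = 464.26 g.
At 78.02% yield, actual mass of AgCl = 464.26 × 0.7802 = 362.22 g.

362.2 g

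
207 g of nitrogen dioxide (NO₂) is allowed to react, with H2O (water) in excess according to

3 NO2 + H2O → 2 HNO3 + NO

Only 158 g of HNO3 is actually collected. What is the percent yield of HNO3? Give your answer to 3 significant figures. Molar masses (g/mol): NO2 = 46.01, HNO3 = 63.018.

n(NO2) = 207.0 g / 46.01 g/mol = 4.499 mol.
From the equation the NO2:HNO3 mole ratio is 3:2, so n(HNO3) = 4.499 × 2/3 = 2.999 mol.
Mass of HNO3 = 2.999 mol × 63.018 g/mol = 189.0 g.
This is the theoretical yield. Percent yield = 158 g / 189.0 g × 100% = 83.59%.

83.6 %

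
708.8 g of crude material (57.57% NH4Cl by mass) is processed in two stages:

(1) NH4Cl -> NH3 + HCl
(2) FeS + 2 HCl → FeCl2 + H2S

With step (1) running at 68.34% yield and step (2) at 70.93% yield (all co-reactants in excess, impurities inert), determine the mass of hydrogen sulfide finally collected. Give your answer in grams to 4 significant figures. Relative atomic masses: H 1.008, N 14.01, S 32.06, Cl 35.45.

Pure NH4Cl = 708.8 × 0.5757 = 408.06 g.
M(NH4Cl) = 14.01 + 4(1.008) + 35.45 = 53.492 g/mol.
M(H2S) = 2(1.008) + 32.06 = 34.076 g/mol.
n(NH4Cl) = 408.06 / 53.492 = 7.6284 mol.
Step 1 (NH4Cl:HCl = 1:1): theoretical n(HCl) = 7.6284 mol; at 68.34% yield, n(HCl) = 5.2132 mol.
Step 2 (HCl:H2S = 2:1): theoretical n(H2S) = 2.6066 mol, so theoretical mass = 2.6066 × 34.076 = 88.823 g.
At 70.93% yield, actual mass of H2S = 88.823 × 0.7093 = 63.002 g.

63.00 g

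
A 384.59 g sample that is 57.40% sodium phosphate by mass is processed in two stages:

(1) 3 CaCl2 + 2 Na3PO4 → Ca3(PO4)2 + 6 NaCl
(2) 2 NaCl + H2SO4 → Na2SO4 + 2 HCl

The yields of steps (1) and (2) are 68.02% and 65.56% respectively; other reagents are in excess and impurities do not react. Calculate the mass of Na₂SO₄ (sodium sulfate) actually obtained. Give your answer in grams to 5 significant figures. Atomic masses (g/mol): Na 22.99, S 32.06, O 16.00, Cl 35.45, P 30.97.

Pure Na3PO4 = 384.59 × 0.5740 = 220.755 g.
M(Na3PO4) = 3(22.99) + 30.97 + 4(16.00) = 163.94 g/mol.
M(Na2SO4) = 2(22.99) + 32.06 + 4(16.00) = 142.04 g/mol.
n(Na3PO4) = 220.755 / 163.94 = 1.34656 mol.
Step 1 (Na3PO4:NaCl = 2:6): theoretical n(NaCl) = 4.03967 mol; at 68.02% yield, n(NaCl) = 2.74779 mol.
Step 2 (NaCl:Na2SO4 = 2:1): theoretical n(Na2SO4) = 1.37389 mol, so theoretical mass = 1.37389 × 142.04 = 195.148 g.
At 65.56% yield, actual mass of Na2SO4 = 195.148 × 0.6556 = 127.939 g.

127.94 g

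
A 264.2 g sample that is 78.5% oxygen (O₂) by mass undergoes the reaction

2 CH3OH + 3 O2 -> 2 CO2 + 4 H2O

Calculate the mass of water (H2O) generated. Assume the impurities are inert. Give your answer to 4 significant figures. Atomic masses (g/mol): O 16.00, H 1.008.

155.7 g

Mass of pure O2 = 264.2 g × 0.785 = 207.40 g.
M(O2) = 2(16.00) = 32.00 g/mol.
M(H2O) = 2(1.008) + 16.00 = 18.016 g/mol.
n(O2) = 207.40 g / 32.00 g/mol = 6.4812 mol.
From the equation the O2:H2O mole ratio is 3:4, so n(H2O) = 6.4812 × 4/3 = 8.6415 mol.
Mass of H2O = 8.6415 mol × 18.016 g/mol = 155.69 g.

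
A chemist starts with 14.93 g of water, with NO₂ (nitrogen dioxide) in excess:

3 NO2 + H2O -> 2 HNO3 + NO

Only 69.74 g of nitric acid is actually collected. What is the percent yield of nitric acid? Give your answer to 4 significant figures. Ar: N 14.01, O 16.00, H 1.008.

66.77 %

M(H2O) = 2(1.008) + 16.00 = 18.016 g/mol.
M(HNO3) = 1.008 + 14.01 + 3(16.00) = 63.018 g/mol.
n(H2O) = 14.930 g / 18.016 g/mol = 0.82871 mol.
From the equation the H2O:HNO3 mole ratio is 1:2, so n(HNO3) = 0.82871 × 2/1 = 1.6574 mol.
Mass of HNO3 = 1.6574 mol × 63.018 g/mol = 104.45 g.
This is the theoretical yield. Percent yield = 69.74 g / 104.45 g × 100% = 66.771%.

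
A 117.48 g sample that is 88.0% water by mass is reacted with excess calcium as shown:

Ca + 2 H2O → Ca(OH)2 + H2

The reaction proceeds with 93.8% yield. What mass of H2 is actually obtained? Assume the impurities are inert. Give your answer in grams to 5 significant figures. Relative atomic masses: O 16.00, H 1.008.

5.4256 g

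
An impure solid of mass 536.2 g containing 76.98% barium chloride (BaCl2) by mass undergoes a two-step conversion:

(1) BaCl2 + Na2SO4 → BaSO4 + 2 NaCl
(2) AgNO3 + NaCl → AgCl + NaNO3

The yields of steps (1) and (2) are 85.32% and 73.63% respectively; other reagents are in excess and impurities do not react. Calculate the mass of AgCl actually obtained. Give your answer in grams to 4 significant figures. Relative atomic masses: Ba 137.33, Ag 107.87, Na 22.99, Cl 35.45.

Pure BaCl2 = 536.2 × 0.7698 = 412.77 g.
M(BaCl2) = 137.33 + 2(35.45) = 208.23 g/mol.
M(AgCl) = 107.87 + 35.45 = 143.32 g/mol.
n(BaCl2) = 412.77 / 208.23 = 1.9823 mol.
Step 1 (BaCl2:NaCl = 1:2): theoretical n(NaCl) = 3.9645 mol; at 85.32% yield, n(NaCl) = 3.3825 mol.
Step 2 (NaCl:AgCl = 1:1): theoretical n(AgCl) = 3.3825 mol, so theoretical mass = 3.3825 × 143.32 = 484.78 g.
At 73.63% yield, actual mass of AgCl = 484.78 × 0.7363 = 356.95 g.

356.9 g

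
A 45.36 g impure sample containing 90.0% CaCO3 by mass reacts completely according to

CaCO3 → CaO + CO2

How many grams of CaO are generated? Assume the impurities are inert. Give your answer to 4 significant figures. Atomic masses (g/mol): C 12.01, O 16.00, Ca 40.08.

Mass of pure CaCO3 = 45.36 g × 0.900 = 40.824 g.
M(CaCO3) = 40.08 + 12.01 + 3(16.00) = 100.09 g/mol.
M(CaO) = 40.08 + 16.00 = 56.08 g/mol.
n(CaCO3) = 40.824 g / 100.09 g/mol = 0.40787 mol.
From the equation the CaCO3:CaO mole ratio is 1:1, so n(CaO) = 0.40787 × 1/1 = 0.40787 mol.
Mass of CaO = 0.40787 mol × 56.08 g/mol = 22.874 g.

22.87 g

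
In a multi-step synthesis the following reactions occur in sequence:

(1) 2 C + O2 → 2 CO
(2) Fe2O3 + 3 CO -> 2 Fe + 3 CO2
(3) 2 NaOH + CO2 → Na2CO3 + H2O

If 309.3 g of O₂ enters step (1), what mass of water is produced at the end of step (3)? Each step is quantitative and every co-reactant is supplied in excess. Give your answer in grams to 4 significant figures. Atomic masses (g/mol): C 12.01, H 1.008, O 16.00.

348.3 g

M(O2) = 2(16.00) = 32.00 g/mol.
M(H2O) = 2(1.008) + 16.00 = 18.016 g/mol.
n(O2) = 309.3 / 32.00 = 9.6656 mol.
Reaction (1): O2→CO ratio 1:2 ⇒ n(CO) = 19.331 mol.
Reaction (2): CO→CO2 ratio 3:3 ⇒ n(CO2) = 19.331 mol.
Reaction (3): CO2→H2O ratio 1:1 ⇒ n(H2O) = 19.331 mol.
Mass of H2O = 19.331 × 18.016 = 348.27 g.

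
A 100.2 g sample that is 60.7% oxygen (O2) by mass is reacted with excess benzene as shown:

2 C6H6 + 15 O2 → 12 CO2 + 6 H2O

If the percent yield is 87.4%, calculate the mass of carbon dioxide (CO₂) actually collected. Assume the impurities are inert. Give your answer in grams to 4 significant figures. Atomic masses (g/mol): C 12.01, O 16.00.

Pure O2 available = 100.2 g × 0.607 = 60.821 g.
M(O2) = 2(16.00) = 32.00 g/mol.
M(CO2) = 12.01 + 2(16.00) = 44.01 g/mol.
n(O2) = 60.821 g / 32.00 g/mol = 1.9007 mol.
From the equation the O2:CO2 mole ratio is 15:12, so n(CO2) = 1.9007 × 12/15 = 1.5205 mol.
Mass of CO2 = 1.5205 mol × 44.01 g/mol = 66.919 g.
Actual mass collected = 66.919 g × 0.874 = 58.487 g.

58.49 g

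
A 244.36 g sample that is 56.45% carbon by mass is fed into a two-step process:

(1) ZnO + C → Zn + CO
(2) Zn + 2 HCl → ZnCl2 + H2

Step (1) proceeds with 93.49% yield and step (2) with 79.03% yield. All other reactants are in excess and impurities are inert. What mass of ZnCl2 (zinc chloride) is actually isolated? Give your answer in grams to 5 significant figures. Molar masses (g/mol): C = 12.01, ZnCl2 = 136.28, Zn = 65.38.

Pure C = 244.36 × 0.5645 = 137.941 g.
n(C) = 137.941 / 12.01 = 11.4855 mol.
Step 1 (C:Zn = 1:1): theoretical n(Zn) = 11.4855 mol; at 93.49% yield, n(Zn) = 10.7378 mol.
Step 2 (Zn:ZnCl2 = 1:1): theoretical n(ZnCl2) = 10.7378 mol, so theoretical mass = 10.7378 × 136.28 = 1463.35 g.
At 79.03% yield, actual mass of ZnCl2 = 1463.35 × 0.7903 = 1156.49 g.

1156.5 g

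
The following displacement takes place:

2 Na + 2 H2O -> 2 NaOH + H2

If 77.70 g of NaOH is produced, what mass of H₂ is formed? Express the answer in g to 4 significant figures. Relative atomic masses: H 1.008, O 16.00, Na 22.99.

M(NaOH) = 22.99 + 16.00 + 1.008 = 39.998 g/mol.
M(H2) = 2(1.008) = 2.016 g/mol.
n(NaOH) = 77.700 g / 39.998 g/mol = 1.9426 mol.
From the equation the NaOH:H2 mole ratio is 2:1, so n(H2) = 1.9426 × 1/2 = 0.97130 mol.
Mass of H2 = 0.97130 mol × 2.016 g/mol = 1.9581 g.

1.958 g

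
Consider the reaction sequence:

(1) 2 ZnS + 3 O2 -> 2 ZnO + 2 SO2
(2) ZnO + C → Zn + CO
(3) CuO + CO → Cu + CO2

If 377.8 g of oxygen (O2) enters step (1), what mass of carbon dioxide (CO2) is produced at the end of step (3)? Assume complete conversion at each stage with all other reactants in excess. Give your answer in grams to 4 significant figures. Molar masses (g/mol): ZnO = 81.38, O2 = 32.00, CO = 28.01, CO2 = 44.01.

346.4 g

n(O2) = 377.8 / 32.00 = 11.806 mol.
Reaction (1): O2→ZnO ratio 3:2 ⇒ n(ZnO) = 7.8708 mol.
Reaction (2): ZnO→CO ratio 1:1 ⇒ n(CO) = 7.8708 mol.
Reaction (3): CO→CO2 ratio 1:1 ⇒ n(CO2) = 7.8708 mol.
Mass of CO2 = 7.8708 × 44.01 = 346.40 g.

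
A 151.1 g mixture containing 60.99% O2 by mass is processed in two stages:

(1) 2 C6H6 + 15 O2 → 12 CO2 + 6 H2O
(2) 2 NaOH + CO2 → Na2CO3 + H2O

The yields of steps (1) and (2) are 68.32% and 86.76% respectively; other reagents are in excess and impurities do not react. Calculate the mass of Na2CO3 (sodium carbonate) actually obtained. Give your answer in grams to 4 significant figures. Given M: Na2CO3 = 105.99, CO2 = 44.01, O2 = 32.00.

144.7 g

Pure O2 = 151.1 × 0.6099 = 92.156 g.
n(O2) = 92.156 / 32.00 = 2.8799 mol.
Step 1 (O2:CO2 = 15:12): theoretical n(CO2) = 2.3039 mol; at 68.32% yield, n(CO2) = 1.5740 mol.
Step 2 (CO2:Na2CO3 = 1:1): theoretical n(Na2CO3) = 1.5740 mol, so theoretical mass = 1.5740 × 105.99 = 166.83 g.
At 86.76% yield, actual mass of Na2CO3 = 166.83 × 0.8676 = 144.74 g.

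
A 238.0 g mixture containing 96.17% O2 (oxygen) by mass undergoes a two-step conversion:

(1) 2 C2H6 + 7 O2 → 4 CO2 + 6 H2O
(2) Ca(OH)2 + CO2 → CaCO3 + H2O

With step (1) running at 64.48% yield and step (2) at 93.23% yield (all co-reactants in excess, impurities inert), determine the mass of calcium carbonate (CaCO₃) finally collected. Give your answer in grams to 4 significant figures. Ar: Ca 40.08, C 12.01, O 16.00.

245.9 g

Pure O2 = 238.0 × 0.9617 = 228.88 g.
M(O2) = 2(16.00) = 32.00 g/mol.
M(CaCO3) = 40.08 + 12.01 + 3(16.00) = 100.09 g/mol.
n(O2) = 228.88 / 32.00 = 7.1526 mol.
Step 1 (O2:CO2 = 7:4): theoretical n(CO2) = 4.0872 mol; at 64.48% yield, n(CO2) = 2.6354 mol.
Step 2 (CO2:CaCO3 = 1:1): theoretical n(CaCO3) = 2.6354 mol, so theoretical mass = 2.6354 × 100.09 = 263.78 g.
At 93.23% yield, actual mass of CaCO3 = 263.78 × 0.9323 = 245.92 g.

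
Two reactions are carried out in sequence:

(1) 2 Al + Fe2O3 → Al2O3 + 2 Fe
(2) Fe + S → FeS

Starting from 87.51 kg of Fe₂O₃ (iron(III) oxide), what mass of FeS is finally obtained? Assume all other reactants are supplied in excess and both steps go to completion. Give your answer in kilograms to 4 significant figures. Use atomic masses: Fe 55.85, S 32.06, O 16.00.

M(Fe2O3) = 2(55.85) + 3(16.00) = 159.70 g/mol.
M(FeS) = 55.85 + 32.06 = 87.91 g/mol.
87.51 kg = 87510 g.
n(Fe2O3) = 87510 / 159.70 = 547.96 mol.
Step 1 gives a 1:2 ratio of Fe2O3 to Fe, so n(Fe) = 1095.9 mol.
In step 2 the Fe:FeS ratio is 1:1, so n(FeS) = 1095.9 mol.
Mass of FeS = 1095.9 × 87.91 = 96343 g = 96.34 kg.

96.34 kg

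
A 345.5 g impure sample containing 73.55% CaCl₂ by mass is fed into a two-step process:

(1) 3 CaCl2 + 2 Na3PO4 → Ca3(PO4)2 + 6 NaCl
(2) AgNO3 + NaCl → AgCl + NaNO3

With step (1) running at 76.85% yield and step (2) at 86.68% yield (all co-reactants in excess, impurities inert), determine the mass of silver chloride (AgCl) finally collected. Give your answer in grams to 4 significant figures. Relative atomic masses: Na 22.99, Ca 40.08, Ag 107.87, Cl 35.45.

Pure CaCl2 = 345.5 × 0.7355 = 254.12 g.
M(CaCl2) = 40.08 + 2(35.45) = 110.98 g/mol.
M(AgCl) = 107.87 + 35.45 = 143.32 g/mol.
n(CaCl2) = 254.12 / 110.98 = 2.2897 mol.
Step 1 (CaCl2:NaCl = 3:6): theoretical n(NaCl) = 4.5795 mol; at 76.85% yield, n(NaCl) = 3.5193 mol.
Step 2 (NaCl:AgCl = 1:1): theoretical n(AgCl) = 3.5193 mol, so theoretical mass = 3.5193 × 143.32 = 504.39 g.
At 86.68% yield, actual mass of AgCl = 504.39 × 0.8668 = 437.21 g.

437.2 g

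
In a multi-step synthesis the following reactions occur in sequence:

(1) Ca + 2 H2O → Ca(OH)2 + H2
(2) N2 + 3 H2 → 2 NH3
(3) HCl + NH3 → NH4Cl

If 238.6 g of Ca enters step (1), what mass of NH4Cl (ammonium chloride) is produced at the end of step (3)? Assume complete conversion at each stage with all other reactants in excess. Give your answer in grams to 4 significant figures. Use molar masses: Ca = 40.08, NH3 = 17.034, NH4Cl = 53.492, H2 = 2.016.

212.3 g

n(Ca) = 238.6 / 40.08 = 5.9531 mol.
Reaction (1): Ca→H2 ratio 1:1 ⇒ n(H2) = 5.9531 mol.
Reaction (2): H2→NH3 ratio 3:2 ⇒ n(NH3) = 3.9687 mol.
Reaction (3): NH3→NH4Cl ratio 1:1 ⇒ n(NH4Cl) = 3.9687 mol.
Mass of NH4Cl = 3.9687 × 53.492 = 212.30 g.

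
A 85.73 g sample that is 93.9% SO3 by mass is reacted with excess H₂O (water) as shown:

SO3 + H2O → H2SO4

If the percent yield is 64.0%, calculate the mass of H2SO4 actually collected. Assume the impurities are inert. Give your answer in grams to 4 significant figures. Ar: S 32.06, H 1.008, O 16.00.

63.11 g

Pure SO3 available = 85.73 g × 0.939 = 80.500 g.
M(SO3) = 32.06 + 3(16.00) = 80.06 g/mol.
M(H2SO4) = 2(1.008) + 32.06 + 4(16.00) = 98.076 g/mol.
n(SO3) = 80.500 g / 80.06 g/mol = 1.0055 mol.
From the equation the SO3:H2SO4 mole ratio is 1:1, so n(H2SO4) = 1.0055 × 1/1 = 1.0055 mol.
Mass of H2SO4 = 1.0055 mol × 98.076 g/mol = 98.616 g.
Actual mass collected = 98.616 g × 0.640 = 63.114 g.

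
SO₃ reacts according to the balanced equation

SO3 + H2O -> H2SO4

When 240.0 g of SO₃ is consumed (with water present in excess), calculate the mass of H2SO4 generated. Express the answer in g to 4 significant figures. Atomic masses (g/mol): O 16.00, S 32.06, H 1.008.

M(SO3) = 32.06 + 3(16.00) = 80.06 g/mol.
M(H2SO4) = 2(1.008) + 32.06 + 4(16.00) = 98.076 g/mol.
n(SO3) = 240.00 g / 80.06 g/mol = 2.9978 mol.
From the equation the SO3:H2SO4 mole ratio is 1:1, so n(H2SO4) = 2.9978 × 1/1 = 2.9978 mol.
Mass of H2SO4 = 2.9978 mol × 98.076 g/mol = 294.01 g.

294.0 g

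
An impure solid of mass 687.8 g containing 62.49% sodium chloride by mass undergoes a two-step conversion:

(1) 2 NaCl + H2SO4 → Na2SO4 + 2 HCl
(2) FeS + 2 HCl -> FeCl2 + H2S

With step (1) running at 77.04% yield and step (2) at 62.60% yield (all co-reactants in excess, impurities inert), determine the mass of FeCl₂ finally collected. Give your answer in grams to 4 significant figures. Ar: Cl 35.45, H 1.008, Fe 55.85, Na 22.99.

224.8 g

Pure NaCl = 687.8 × 0.6249 = 429.81 g.
M(NaCl) = 22.99 + 35.45 = 58.44 g/mol.
M(FeCl2) = 55.85 + 2(35.45) = 126.75 g/mol.
n(NaCl) = 429.81 / 58.44 = 7.3547 mol.
Step 1 (NaCl:HCl = 2:2): theoretical n(HCl) = 7.3547 mol; at 77.04% yield, n(HCl) = 5.6660 mol.
Step 2 (HCl:FeCl2 = 2:1): theoretical n(FeCl2) = 2.8330 mol, so theoretical mass = 2.8330 × 126.75 = 359.08 g.
At 62.60% yield, actual mass of FeCl2 = 359.08 × 0.6260 = 224.79 g.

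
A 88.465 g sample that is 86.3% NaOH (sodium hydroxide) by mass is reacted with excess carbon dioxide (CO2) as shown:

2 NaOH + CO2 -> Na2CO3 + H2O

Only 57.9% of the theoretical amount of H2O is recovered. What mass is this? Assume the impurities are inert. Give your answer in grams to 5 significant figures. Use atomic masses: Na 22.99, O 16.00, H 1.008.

Pure NaOH available = 88.465 g × 0.863 = 76.3453 g.
M(NaOH) = 22.99 + 16.00 + 1.008 = 39.998 g/mol.
M(H2O) = 2(1.008) + 16.00 = 18.016 g/mol.
n(NaOH) = 76.3453 g / 39.998 g/mol = 1.90873 mol.
From the equation the NaOH:H2O mole ratio is 2:1, so n(H2O) = 1.90873 × 1/2 = 0.954364 mol.
Mass of H2O = 0.954364 mol × 18.016 g/mol = 17.1938 g.
Actual mass collected = 17.1938 g × 0.579 = 9.95522 g.

9.9552 g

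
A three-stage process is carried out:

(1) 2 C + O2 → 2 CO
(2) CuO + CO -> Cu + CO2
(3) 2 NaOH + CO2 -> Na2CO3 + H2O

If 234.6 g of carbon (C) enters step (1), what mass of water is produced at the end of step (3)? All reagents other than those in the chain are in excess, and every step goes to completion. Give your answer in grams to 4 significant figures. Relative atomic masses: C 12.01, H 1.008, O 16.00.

351.9 g

M(C) = 12.01 g/mol.
M(H2O) = 2(1.008) + 16.00 = 18.016 g/mol.
n(C) = 234.6 / 12.01 = 19.534 mol.
Reaction (1): C→CO ratio 2:2 ⇒ n(CO) = 19.534 mol.
Reaction (2): CO→CO2 ratio 1:1 ⇒ n(CO2) = 19.534 mol.
Reaction (3): CO2→H2O ratio 1:1 ⇒ n(H2O) = 19.534 mol.
Mass of H2O = 19.534 × 18.016 = 351.92 g.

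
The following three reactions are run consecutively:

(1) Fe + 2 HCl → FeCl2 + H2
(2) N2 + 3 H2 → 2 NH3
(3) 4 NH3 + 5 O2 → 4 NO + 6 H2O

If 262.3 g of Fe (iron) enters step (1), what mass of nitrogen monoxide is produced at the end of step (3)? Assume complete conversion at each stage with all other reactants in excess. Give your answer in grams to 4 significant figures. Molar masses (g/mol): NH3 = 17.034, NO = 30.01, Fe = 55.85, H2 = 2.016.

n(Fe) = 262.3 / 55.85 = 4.6965 mol.
Reaction (1): Fe→H2 ratio 1:1 ⇒ n(H2) = 4.6965 mol.
Reaction (2): H2→NH3 ratio 3:2 ⇒ n(NH3) = 3.1310 mol.
Reaction (3): NH3→NO ratio 4:4 ⇒ n(NO) = 3.1310 mol.
Mass of NO = 3.1310 × 30.01 = 93.961 g.

93.96 g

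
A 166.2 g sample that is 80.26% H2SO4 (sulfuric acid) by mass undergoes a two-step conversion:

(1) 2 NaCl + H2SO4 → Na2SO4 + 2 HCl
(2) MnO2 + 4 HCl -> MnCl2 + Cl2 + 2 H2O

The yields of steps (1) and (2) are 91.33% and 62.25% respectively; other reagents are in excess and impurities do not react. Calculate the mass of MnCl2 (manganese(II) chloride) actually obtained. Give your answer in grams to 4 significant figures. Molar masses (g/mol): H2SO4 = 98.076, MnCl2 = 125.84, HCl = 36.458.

48.65 g

Pure H2SO4 = 166.2 × 0.8026 = 133.39 g.
n(H2SO4) = 133.39 / 98.076 = 1.3601 mol.
Step 1 (H2SO4:HCl = 1:2): theoretical n(HCl) = 2.7202 mol; at 91.33% yield, n(HCl) = 2.4843 mol.
Step 2 (HCl:MnCl2 = 4:1): theoretical n(MnCl2) = 0.62108 mol, so theoretical mass = 0.62108 × 125.84 = 78.157 g.
At 62.25% yield, actual mass of MnCl2 = 78.157 × 0.6225 = 48.653 g.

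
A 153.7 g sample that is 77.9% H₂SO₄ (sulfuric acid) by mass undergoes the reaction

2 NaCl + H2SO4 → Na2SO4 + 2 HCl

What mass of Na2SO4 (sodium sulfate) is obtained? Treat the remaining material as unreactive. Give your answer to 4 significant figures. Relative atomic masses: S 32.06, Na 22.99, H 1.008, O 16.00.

Mass of pure H2SO4 = 153.7 g × 0.779 = 119.73 g.
M(H2SO4) = 2(1.008) + 32.06 + 4(16.00) = 98.076 g/mol.
M(Na2SO4) = 2(22.99) + 32.06 + 4(16.00) = 142.04 g/mol.
n(H2SO4) = 119.73 g / 98.076 g/mol = 1.2208 mol.
From the equation the H2SO4:Na2SO4 mole ratio is 1:1, so n(Na2SO4) = 1.2208 × 1/1 = 1.2208 mol.
Mass of Na2SO4 = 1.2208 mol × 142.04 g/mol = 173.40 g.

173.4 g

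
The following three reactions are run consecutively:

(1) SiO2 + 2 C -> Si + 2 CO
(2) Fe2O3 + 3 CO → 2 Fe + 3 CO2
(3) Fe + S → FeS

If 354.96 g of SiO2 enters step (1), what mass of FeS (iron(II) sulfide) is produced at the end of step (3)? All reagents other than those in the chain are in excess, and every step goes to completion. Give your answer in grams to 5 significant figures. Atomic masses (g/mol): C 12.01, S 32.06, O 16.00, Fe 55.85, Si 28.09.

M(SiO2) = 28.09 + 2(16.00) = 60.09 g/mol.
M(FeS) = 55.85 + 32.06 = 87.91 g/mol.
n(SiO2) = 354.96 / 60.09 = 5.90714 mol.
Reaction (1): SiO2→CO ratio 1:2 ⇒ n(CO) = 11.8143 mol.
Reaction (2): CO→Fe ratio 3:2 ⇒ n(Fe) = 7.87619 mol.
Reaction (3): Fe→FeS ratio 1:1 ⇒ n(FeS) = 7.87619 mol.
Mass of FeS = 7.87619 × 87.91 = 692.395 g.

692.40 g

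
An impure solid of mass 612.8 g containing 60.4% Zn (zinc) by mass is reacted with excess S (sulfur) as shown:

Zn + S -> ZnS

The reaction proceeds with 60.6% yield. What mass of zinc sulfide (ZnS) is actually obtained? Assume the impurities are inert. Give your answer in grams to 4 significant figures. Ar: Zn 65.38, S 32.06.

334.3 g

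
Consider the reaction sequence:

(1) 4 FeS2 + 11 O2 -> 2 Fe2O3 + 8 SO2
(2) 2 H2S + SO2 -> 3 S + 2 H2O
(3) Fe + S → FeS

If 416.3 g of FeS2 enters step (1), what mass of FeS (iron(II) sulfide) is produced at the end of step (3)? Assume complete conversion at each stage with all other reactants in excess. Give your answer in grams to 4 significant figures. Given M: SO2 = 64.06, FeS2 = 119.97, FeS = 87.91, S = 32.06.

n(FeS2) = 416.3 / 119.97 = 3.4700 mol.
Reaction (1): FeS2→SO2 ratio 4:8 ⇒ n(SO2) = 6.9401 mol.
Reaction (2): SO2→S ratio 1:3 ⇒ n(S) = 20.820 mol.
Reaction (3): S→FeS ratio 1:1 ⇒ n(FeS) = 20.820 mol.
Mass of FeS = 20.820 × 87.91 = 1830.3 g.

1830 g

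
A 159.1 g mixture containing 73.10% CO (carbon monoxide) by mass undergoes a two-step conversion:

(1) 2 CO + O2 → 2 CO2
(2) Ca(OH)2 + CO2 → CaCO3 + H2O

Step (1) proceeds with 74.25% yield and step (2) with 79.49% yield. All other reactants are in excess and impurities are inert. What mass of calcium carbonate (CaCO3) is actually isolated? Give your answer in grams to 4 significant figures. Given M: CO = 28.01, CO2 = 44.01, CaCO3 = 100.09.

Pure CO = 159.1 × 0.7310 = 116.30 g.
n(CO) = 116.30 / 28.01 = 4.1522 mol.
Step 1 (CO:CO2 = 2:2): theoretical n(CO2) = 4.1522 mol; at 74.25% yield, n(CO2) = 3.0830 mol.
Step 2 (CO2:CaCO3 = 1:1): theoretical n(CaCO3) = 3.0830 mol, so theoretical mass = 3.0830 × 100.09 = 308.58 g.
At 79.49% yield, actual mass of CaCO3 = 308.58 × 0.7949 = 245.29 g.

245.3 g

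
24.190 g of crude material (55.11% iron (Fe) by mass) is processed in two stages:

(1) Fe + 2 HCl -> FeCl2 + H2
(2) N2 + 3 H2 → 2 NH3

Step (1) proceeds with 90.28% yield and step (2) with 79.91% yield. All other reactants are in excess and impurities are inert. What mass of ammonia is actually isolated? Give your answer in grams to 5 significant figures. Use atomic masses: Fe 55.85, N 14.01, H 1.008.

1.9555 g

Pure Fe = 24.190 × 0.5511 = 13.3311 g.
M(Fe) = 55.85 g/mol.
M(NH3) = 14.01 + 3(1.008) = 17.034 g/mol.
n(Fe) = 13.3311 / 55.85 = 0.238695 mol.
Step 1 (Fe:H2 = 1:1): theoretical n(H2) = 0.238695 mol; at 90.28% yield, n(H2) = 0.215494 mol.
Step 2 (H2:NH3 = 3:2): theoretical n(NH3) = 0.143662 mol, so theoretical mass = 0.143662 × 17.034 = 2.44715 g.
At 79.91% yield, actual mass of NH3 = 2.44715 × 0.7991 = 1.95552 g.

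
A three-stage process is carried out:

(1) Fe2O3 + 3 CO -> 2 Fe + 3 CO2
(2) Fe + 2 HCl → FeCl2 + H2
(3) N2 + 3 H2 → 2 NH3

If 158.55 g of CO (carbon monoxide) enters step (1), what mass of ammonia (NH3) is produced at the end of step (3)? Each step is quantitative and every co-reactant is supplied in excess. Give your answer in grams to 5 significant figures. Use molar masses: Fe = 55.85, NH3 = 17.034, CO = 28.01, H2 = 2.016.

n(CO) = 158.55 / 28.01 = 5.66048 mol.
Reaction (1): CO→Fe ratio 3:2 ⇒ n(Fe) = 3.77365 mol.
Reaction (2): Fe→H2 ratio 1:1 ⇒ n(H2) = 3.77365 mol.
Reaction (3): H2→NH3 ratio 3:2 ⇒ n(NH3) = 2.51577 mol.
Mass of NH3 = 2.51577 × 17.034 = 42.8536 g.

42.854 g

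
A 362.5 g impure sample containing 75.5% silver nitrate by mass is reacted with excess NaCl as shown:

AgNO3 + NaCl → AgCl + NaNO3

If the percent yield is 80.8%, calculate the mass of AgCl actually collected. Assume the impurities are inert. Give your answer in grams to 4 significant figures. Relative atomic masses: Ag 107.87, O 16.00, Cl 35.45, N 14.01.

186.6 g

Pure AgNO3 available = 362.5 g × 0.755 = 273.69 g.
M(AgNO3) = 107.87 + 14.01 + 3(16.00) = 169.88 g/mol.
M(AgCl) = 107.87 + 35.45 = 143.32 g/mol.
n(AgNO3) = 273.69 g / 169.88 g/mol = 1.6111 mol.
From the equation the AgNO3:AgCl mole ratio is 1:1, so n(AgCl) = 1.6111 × 1/1 = 1.6111 mol.
Mass of AgCl = 1.6111 mol × 143.32 g/mol = 230.90 g.
Actual mass collected = 230.90 g × 0.808 = 186.57 g.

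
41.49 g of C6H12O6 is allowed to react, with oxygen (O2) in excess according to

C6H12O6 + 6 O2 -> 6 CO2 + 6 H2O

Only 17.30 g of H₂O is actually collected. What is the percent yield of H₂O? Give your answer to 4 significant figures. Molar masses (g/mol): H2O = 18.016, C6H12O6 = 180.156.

n(C6H12O6) = 41.490 g / 180.156 g/mol = 0.23030 mol.
From the equation the C6H12O6:H2O mole ratio is 1:6, so n(H2O) = 0.23030 × 6/1 = 1.3818 mol.
Mass of H2O = 1.3818 mol × 18.016 g/mol = 24.895 g.
This is the theoretical yield. Percent yield = 17.30 g / 24.895 g × 100% = 69.493%.

69.49 %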